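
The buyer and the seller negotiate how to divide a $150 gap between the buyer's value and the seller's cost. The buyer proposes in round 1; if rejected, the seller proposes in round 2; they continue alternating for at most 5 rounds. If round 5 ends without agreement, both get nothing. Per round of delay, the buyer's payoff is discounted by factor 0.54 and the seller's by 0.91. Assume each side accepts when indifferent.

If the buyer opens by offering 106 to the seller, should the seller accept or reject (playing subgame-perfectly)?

Accept

Work out the seller's continuation value if the offer is rejected.
Round 5 (the buyer proposes): rejection yields 0 for the seller; the buyer offers 0 and keeps 150.
Round 4 (the seller proposes): the buyer can get 150 next round, worth 0.54 × 150 = 81 now. The seller offers 81 and keeps 150 − 81 = 69.
Round 3 (the buyer proposes): the seller can get 69 next round, worth 0.91 × 69 = 62.79 now; the buyer offers that and keeps 87.21.
Round 2 (the seller proposes): the buyer can get 87.21 next round, worth 0.54 × 87.21 = 47.0934 now; the seller offers that and keeps 102.9066.
So by rejecting in round 1, the seller gets 102.9066 next round, worth 0.91 × 102.9066 = 93.645006 now.
Offer 106 ≥ 93.645006, so the seller accepts.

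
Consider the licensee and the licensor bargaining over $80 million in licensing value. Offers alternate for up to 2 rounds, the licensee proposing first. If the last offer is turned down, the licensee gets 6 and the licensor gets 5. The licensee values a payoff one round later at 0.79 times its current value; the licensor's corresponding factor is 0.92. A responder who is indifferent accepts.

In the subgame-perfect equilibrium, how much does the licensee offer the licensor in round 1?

68.08

Work backward from the last round.
Round 2 (the licensor proposes): the licensee gets 6 if talks fail, so the licensor offers 6 and keeps 74.
Round 1 (the licensee proposes): the licensor can get 74 next round, worth 0.92 × 74 = 68.08 now, so the licensee offers 68.08, keeping 11.92.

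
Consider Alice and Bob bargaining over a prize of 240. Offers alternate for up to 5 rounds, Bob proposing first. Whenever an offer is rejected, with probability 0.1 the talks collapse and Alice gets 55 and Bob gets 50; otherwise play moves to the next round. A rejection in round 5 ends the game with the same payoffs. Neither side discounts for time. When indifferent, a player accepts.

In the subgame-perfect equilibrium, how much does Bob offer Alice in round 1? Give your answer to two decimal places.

76.99

Round 5 (Bob proposes): Alice gets 55 if talks fail, so Bob offers 55 and keeps 185.
Round 4 (Alice proposes): rejecting gives Bob an expected 0.9 × 185 + 0.1 × 50 = 171.5; Alice offers that and keeps 68.5.
Round 3 (Bob proposes): rejecting gives Alice an expected 0.9 × 68.5 + 0.1 × 55 = 67.15; Bob offers that and keeps 172.85.
Round 2 (Alice proposes): rejecting gives Bob an expected 0.9 × 172.85 + 0.1 × 50 = 160.565. Alice offers 160.565 and keeps 240 − 160.565 = 79.435.
Round 1 (Bob proposes): rejecting gives Alice an expected 0.9 × 79.435 + 0.1 × 55 = 76.9915. Bob offers 76.9915 and keeps 240 − 76.9915 = 163.0085.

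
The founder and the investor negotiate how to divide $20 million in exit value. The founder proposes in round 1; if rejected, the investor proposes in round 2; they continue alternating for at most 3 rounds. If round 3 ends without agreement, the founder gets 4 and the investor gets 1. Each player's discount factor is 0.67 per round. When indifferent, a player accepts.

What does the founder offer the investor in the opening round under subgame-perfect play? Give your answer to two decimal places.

Solve by backward induction from round 3.
Round 3 (the founder proposes): the investor gets 1 if talks fail, so the founder offers 1 and keeps 19.
Round 2 (the investor proposes): the founder can get 19 next round, worth 0.67 × 19 = 12.73 now; the investor offers that and keeps 7.27.
Round 1 (the founder proposes): the investor can get 7.27 next round, worth 0.67 × 7.27 = 4.8709 now. The founder offers 4.8709 and keeps 20 − 4.8709 = 15.1291.

4.87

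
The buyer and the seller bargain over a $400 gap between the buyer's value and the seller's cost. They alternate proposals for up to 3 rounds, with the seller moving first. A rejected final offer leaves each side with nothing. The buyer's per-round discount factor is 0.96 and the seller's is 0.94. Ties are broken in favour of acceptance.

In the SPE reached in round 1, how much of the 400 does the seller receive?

376.96

Work backward from the last round.
Round 3 (the seller proposes): rejection yields 0 for the buyer; the seller offers 0 and keeps 400.
Round 2 (the buyer proposes): the seller can get 400 next round, worth 0.94 × 400 = 376 now, so the buyer offers 376, keeping 24.
Round 1 (the seller proposes): the buyer can get 24 next round, worth 0.96 × 24 = 23.04 now. The seller offers 23.04 and keeps 400 − 23.04 = 376.96.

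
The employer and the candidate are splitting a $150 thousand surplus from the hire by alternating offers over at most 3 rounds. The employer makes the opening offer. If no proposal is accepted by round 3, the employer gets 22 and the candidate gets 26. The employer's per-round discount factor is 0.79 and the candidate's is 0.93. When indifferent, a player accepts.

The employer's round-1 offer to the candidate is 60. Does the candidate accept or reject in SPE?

Accept

Round 3 (the employer proposes): the candidate gets 26 if talks fail, so the employer offers 26 and keeps 124.
Round 2 (the candidate proposes): the employer can get 124 next round, worth 0.79 × 124 = 97.96 now, so the candidate offers 97.96, keeping 52.04.
So by rejecting in round 1, the candidate gets 52.04 next round, worth 0.93 × 52.04 = 48.3972 now.
Offer 60 ≥ 48.3972, so the candidate accepts.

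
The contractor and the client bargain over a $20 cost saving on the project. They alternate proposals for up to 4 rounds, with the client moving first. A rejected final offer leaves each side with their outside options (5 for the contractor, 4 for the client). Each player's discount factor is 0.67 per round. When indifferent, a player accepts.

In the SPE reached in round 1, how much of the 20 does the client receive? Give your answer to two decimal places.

10.77

Solve by backward induction from round 4.
Round 4 (the contractor proposes): the client gets 4 if talks fail, so the contractor offers 4 and keeps 16.
Round 3 (the client proposes): the contractor can get 16 next round, worth 0.67 × 16 = 10.72 now; the client offers that and keeps 9.28.
Round 2 (the contractor proposes): the client can get 9.28 next round, worth 0.67 × 9.28 = 6.2176 now, so the contractor offers 6.2176, keeping 13.7824.
Round 1 (the client proposes): the contractor can get 13.7824 next round, worth 0.67 × 13.7824 = 9.234208 now. The client offers 9.234208 and keeps 20 − 9.234208 = 10.765792.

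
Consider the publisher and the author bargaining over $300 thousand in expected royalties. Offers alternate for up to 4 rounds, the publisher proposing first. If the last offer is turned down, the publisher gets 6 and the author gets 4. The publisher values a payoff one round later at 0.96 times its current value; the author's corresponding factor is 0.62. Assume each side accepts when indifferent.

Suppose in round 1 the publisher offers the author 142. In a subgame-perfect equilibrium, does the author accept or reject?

Accept

Work out the author's continuation value if the offer is rejected.
Round 4 (the author proposes): the publisher gets 6 if talks fail, so the author offers 6 and keeps 294.
Round 3 (the publisher proposes): the author can get 294 next round, worth 0.62 × 294 = 182.28 now, so the publisher offers 182.28, keeping 117.72.
Round 2 (the author proposes): the publisher can get 117.72 next round, worth 0.96 × 117.72 = 113.0112 now. The author offers 113.0112 and keeps 300 − 113.0112 = 186.9888.
So by rejecting in round 1, the author gets 186.9888 next round, worth 0.62 × 186.9888 = 115.933056 now.
Offer 142 ≥ 115.933056, so the author accepts.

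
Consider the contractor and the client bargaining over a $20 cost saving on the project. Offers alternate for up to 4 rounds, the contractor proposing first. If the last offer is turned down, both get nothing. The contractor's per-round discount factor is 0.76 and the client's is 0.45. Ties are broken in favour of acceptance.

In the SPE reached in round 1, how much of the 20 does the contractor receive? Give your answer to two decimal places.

14.76

Round 4 (the client proposes): rejection yields 0 for the contractor; the client offers 0 and keeps 20.
Round 3 (the contractor proposes): the client can get 20 next round, worth 0.45 × 20 = 9 now; the contractor offers that and keeps 11.
Round 2 (the client proposes): the contractor can get 11 next round, worth 0.76 × 11 = 8.36 now; the client offers that and keeps 11.64.
Round 1 (the contractor proposes): the client can get 11.64 next round, worth 0.45 × 11.64 = 5.238 now; the contractor offers that and keeps 14.762.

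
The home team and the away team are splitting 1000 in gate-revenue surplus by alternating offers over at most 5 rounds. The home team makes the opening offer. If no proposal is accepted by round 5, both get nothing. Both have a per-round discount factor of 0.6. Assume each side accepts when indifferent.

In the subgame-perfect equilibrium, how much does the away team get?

Round 5 (the home team proposes): the away team will accept anything ≥ 0, so the home team offers 0 and keeps 1000.
Round 4 (the away team proposes): the home team can get 1000 next round, worth 0.6 × 1000 = 600 now; the away team offers that and keeps 400.
Round 3 (the home team proposes): the away team can get 400 next round, worth 0.6 × 400 = 240 now. The home team offers 240 and keeps 1000 − 240 = 760.
Round 2 (the away team proposes): the home team can get 760 next round, worth 0.6 × 760 = 456 now; the away team offers that and keeps 544.
Round 1 (the home team proposes): the away team can get 544 next round, worth 0.6 × 544 = 326.4 now. The home team offers 326.4 and keeps 1000 − 326.4 = 673.6.

326.4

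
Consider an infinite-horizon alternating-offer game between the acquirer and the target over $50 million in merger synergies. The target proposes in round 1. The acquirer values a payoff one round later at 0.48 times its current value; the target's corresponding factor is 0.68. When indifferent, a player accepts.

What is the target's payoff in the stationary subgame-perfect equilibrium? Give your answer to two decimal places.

38.60

Let x be the target's share when the target proposes and y be the acquirer's share when the acquirer proposes.
The acquirer accepts iff offered ≥ 0.48·y, so x = 50 − 0.48y. Symmetrically y = 50 − 0.68x.
Substituting: x = 50 − 0.48(50 − 0.68x), giving x(1 − 0.68·0.48) = 50(1 − 0.48).
So x = 50 × 0.52 / 0.6736 ≈ 38.5986, and the acquirer receives 50 − x ≈ 11.4014.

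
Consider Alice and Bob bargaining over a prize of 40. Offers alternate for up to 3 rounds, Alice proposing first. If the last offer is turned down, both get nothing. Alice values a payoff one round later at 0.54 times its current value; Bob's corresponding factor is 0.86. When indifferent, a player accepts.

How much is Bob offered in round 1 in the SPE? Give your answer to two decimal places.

Round 3 (Alice proposes): Bob will accept anything ≥ 0, so Alice offers 0 and keeps 40.
Round 2 (Bob proposes): Alice can get 40 next round, worth 0.54 × 40 = 21.6 now, so Bob offers 21.6, keeping 18.4.
Round 1 (Alice proposes): Bob can get 18.4 next round, worth 0.86 × 18.4 = 15.824 now; Alice offers that and keeps 24.176.

15.82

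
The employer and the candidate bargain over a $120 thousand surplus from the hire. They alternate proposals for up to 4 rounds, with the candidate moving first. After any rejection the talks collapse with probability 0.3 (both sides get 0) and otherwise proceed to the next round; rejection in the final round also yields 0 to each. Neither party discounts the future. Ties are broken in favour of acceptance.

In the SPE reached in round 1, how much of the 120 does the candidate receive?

Round 4 (the employer proposes): rejection yields 0 for the candidate; the employer offers 0 and keeps 120.
Round 3 (the candidate proposes): rejecting gives the employer an expected 0.7 × 120 = 84, so the candidate offers 84, keeping 36.
Round 2 (the employer proposes): rejecting gives the candidate an expected 0.7 × 36 = 25.2; the employer offers that and keeps 94.8.
Round 1 (the candidate proposes): rejecting gives the employer an expected 0.7 × 94.8 = 66.36; the candidate offers that and keeps 53.64.

53.64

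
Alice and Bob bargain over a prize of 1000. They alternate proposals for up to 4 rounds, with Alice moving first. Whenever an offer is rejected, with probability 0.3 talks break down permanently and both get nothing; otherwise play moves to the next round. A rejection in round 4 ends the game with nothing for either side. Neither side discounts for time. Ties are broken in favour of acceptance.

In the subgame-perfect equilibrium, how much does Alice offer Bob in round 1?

553

By backward induction:
Round 4 (Bob proposes): rejection yields 0 for Alice; Bob offers 0 and keeps 1000.
Round 3 (Alice proposes): rejecting gives Bob an expected 0.7 × 1000 = 700, so Alice offers 700, keeping 300.
Round 2 (Bob proposes): rejecting gives Alice an expected 0.7 × 300 = 210, so Bob offers 210, keeping 790.
Round 1 (Alice proposes): rejecting gives Bob an expected 0.7 × 790 = 553; Alice offers that and keeps 447.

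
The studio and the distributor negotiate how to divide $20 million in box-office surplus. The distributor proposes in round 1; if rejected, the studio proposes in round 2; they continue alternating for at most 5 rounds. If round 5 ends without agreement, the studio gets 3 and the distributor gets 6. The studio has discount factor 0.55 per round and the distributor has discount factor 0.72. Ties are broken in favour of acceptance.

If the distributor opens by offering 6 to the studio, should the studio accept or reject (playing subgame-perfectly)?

Work out the studio's continuation value if the offer is rejected.
Round 5 (the distributor proposes): the studio gets 3 if talks fail, so the distributor offers 3 and keeps 17.
Round 4 (the studio proposes): the distributor can get 17 next round, worth 0.72 × 17 = 12.24 now; the studio offers that and keeps 7.76.
Round 3 (the distributor proposes): the studio can get 7.76 next round, worth 0.55 × 7.76 = 4.268 now; the distributor offers that and keeps 15.732.
Round 2 (the studio proposes): the distributor can get 15.732 next round, worth 0.72 × 15.732 = 11.32704 now, so the studio offers 11.32704, keeping 8.67296.
So by rejecting in round 1, the studio gets 8.67296 next round, worth 0.55 × 8.67296 = 4.770128 now.
Offer 6 ≥ 4.770128, so the studio accepts.

Accept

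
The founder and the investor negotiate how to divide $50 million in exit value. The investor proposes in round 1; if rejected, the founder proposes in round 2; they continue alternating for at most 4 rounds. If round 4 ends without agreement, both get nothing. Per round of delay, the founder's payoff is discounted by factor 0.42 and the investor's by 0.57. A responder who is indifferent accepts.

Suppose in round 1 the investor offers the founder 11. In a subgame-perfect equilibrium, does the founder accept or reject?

Round 4 (the founder proposes): rejection yields 0 for the investor; the founder offers 0 and keeps 50.
Round 3 (the investor proposes): the founder can get 50 next round, worth 0.42 × 50 = 21 now. The investor offers 21 and keeps 50 − 21 = 29.
Round 2 (the founder proposes): the investor can get 29 next round, worth 0.57 × 29 = 16.53 now; the founder offers that and keeps 33.47.
So by rejecting in round 1, the founder gets 33.47 next round, worth 0.42 × 33.47 = 14.0574 now.
Offer 11 < 14.0574, so the founder rejects.

Reject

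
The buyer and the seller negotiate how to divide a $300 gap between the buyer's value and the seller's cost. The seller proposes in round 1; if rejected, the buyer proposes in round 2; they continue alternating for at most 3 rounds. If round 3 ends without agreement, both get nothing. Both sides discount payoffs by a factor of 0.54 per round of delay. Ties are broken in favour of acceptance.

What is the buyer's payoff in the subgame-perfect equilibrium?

74.52

Round 3 (the seller proposes): the buyer will accept anything ≥ 0, so the seller offers 0 and keeps 300.
Round 2 (the buyer proposes): the seller can get 300 next round, worth 0.54 × 300 = 162 now, so the buyer offers 162, keeping 138.
Round 1 (the seller proposes): the buyer can get 138 next round, worth 0.54 × 138 = 74.52 now. The seller offers 74.52 and keeps 300 − 74.52 = 225.48.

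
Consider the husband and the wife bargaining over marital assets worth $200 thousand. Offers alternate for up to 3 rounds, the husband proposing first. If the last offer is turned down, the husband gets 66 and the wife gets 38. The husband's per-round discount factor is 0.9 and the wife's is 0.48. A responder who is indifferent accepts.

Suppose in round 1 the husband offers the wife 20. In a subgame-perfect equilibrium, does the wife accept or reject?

Work out the wife's continuation value if the offer is rejected.
Round 3 (the husband proposes): the wife gets 38 if talks fail, so the husband offers 38 and keeps 162.
Round 2 (the wife proposes): the husband can get 162 next round, worth 0.9 × 162 = 145.8 now, so the wife offers 145.8, keeping 54.2.
So by rejecting in round 1, the wife gets 54.2 next round, worth 0.48 × 54.2 = 26.016 now.
Offer 20 < 26.016, so the wife rejects.

Reject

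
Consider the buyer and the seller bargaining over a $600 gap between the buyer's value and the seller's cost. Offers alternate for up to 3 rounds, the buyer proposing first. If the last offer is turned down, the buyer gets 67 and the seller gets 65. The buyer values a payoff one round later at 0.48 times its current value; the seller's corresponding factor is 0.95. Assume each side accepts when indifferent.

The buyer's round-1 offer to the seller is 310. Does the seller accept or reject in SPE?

Reject

Work out the seller's continuation value if the offer is rejected.
Round 3 (the buyer proposes): the seller gets 65 if talks fail, so the buyer offers 65 and keeps 535.
Round 2 (the seller proposes): the buyer can get 535 next round, worth 0.48 × 535 = 256.8 now, so the seller offers 256.8, keeping 343.2.
So by rejecting in round 1, the seller gets 343.2 next round, worth 0.95 × 343.2 = 326.04 now.
Offer 310 < 326.04, so the seller rejects.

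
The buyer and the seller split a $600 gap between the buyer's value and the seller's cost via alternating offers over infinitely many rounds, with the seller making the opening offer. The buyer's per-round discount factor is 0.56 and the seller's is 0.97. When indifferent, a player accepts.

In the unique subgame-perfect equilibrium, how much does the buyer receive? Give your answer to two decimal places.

22.07

Let x be the seller's share when the seller proposes and y be the buyer's share when the buyer proposes.
The buyer accepts iff offered ≥ 0.56·y, so x = 600 − 0.56y. Symmetrically y = 600 − 0.97x.
Substituting: x = 600 − 0.56(600 − 0.97x), giving x(1 − 0.97·0.56) = 600(1 − 0.56).
So x = 600 × 0.44 / 0.4568 ≈ 577.9335, and the buyer receives 600 − x ≈ 22.0665.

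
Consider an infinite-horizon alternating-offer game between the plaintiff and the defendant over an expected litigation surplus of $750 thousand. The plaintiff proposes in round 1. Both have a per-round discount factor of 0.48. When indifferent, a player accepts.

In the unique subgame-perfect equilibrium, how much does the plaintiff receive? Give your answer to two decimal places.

When the plaintiff proposes, the defendant accepts any offer worth at least 0.48 times what the defendant would get by proposing next round; and vice versa.
This gives x = 750 − 0.48y and y = 750 − 0.48x, where x and y are each side's share when it proposes.
Hence (1 − 0.48·0.48)x = 750(1 − 0.48), i.e. 0.7696·x = 390.
x ≈ 506.7568; the defendant's share is 750 − x ≈ 243.2432.

506.76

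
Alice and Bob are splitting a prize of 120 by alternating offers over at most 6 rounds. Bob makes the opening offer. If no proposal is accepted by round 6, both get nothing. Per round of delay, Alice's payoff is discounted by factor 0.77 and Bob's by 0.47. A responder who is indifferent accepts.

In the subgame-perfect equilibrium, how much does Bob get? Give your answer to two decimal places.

By backward induction:
Round 6 (Alice proposes): rejection yields 0 for Bob; Alice offers 0 and keeps 120.
Round 5 (Bob proposes): Alice can get 120 next round, worth 0.77 × 120 = 92.4 now; Bob offers that and keeps 27.6.
Round 4 (Alice proposes): Bob can get 27.6 next round, worth 0.47 × 27.6 = 12.972 now, so Alice offers 12.972, keeping 107.028.
Round 3 (Bob proposes): Alice can get 107.028 next round, worth 0.77 × 107.028 = 82.41156 now, so Bob offers 82.41156, keeping 37.58844.
Round 2 (Alice proposes): Bob can get 37.58844 next round, worth 0.47 × 37.58844 = 17.6665668 now; Alice offers that and keeps 102.3334332.
Round 1 (Bob proposes): Alice can get 102.3334332 next round, worth 0.77 × 102.3334332 = 78.796743564 now, so Bob offers 78.796743564, keeping 41.203256436.

41.20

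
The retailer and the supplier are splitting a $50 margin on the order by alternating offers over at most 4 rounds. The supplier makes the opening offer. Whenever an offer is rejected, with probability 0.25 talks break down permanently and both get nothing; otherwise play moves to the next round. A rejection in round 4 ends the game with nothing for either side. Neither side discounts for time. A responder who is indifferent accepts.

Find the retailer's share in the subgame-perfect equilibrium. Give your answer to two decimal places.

30.47

Round 4 (the retailer proposes): rejection yields 0 for the supplier; the retailer offers 0 and keeps 50.
Round 3 (the supplier proposes): rejecting gives the retailer an expected 0.75 × 50 = 37.5. The supplier offers 37.5 and keeps 50 − 37.5 = 12.5.
Round 2 (the retailer proposes): rejecting gives the supplier an expected 0.75 × 12.5 = 9.375, so the retailer offers 9.375, keeping 40.625.
Round 1 (the supplier proposes): rejecting gives the retailer an expected 0.75 × 40.625 = 30.46875. The supplier offers 30.46875 and keeps 50 − 30.46875 = 19.53125.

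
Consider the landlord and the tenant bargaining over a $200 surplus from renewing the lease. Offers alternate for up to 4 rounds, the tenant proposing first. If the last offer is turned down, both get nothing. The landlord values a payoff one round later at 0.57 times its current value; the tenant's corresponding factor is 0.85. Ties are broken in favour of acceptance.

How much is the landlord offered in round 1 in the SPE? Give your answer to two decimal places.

Round 4 (the landlord proposes): the tenant will accept anything ≥ 0, so the landlord offers 0 and keeps 200.
Round 3 (the tenant proposes): the landlord can get 200 next round, worth 0.57 × 200 = 114 now. The tenant offers 114 and keeps 200 − 114 = 86.
Round 2 (the landlord proposes): the tenant can get 86 next round, worth 0.85 × 86 = 73.1 now; the landlord offers that and keeps 126.9.
Round 1 (the tenant proposes): the landlord can get 126.9 next round, worth 0.57 × 126.9 = 72.333 now, so the tenant offers 72.333, keeping 127.667.

72.33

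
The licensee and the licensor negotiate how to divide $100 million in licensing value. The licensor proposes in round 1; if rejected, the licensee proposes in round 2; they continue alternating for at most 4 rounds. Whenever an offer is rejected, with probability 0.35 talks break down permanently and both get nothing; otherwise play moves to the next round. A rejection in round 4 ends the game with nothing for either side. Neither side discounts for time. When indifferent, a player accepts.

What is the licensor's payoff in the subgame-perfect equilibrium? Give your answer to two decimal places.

Round 4 (the licensee proposes): rejection yields 0 for the licensor; the licensee offers 0 and keeps 100.
Round 3 (the licensor proposes): rejecting gives the licensee an expected 0.65 × 100 = 65; the licensor offers that and keeps 35.
Round 2 (the licensee proposes): rejecting gives the licensor an expected 0.65 × 35 = 22.75; the licensee offers that and keeps 77.25.
Round 1 (the licensor proposes): rejecting gives the licensee an expected 0.65 × 77.25 = 50.2125; the licensor offers that and keeps 49.7875.

49.79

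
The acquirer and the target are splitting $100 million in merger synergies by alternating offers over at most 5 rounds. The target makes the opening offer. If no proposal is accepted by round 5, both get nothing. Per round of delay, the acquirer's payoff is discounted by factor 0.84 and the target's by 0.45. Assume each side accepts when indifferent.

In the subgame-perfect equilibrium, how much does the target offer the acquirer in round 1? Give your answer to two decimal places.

63.66

Work backward from the last round.
Round 5 (the target proposes): rejection yields 0 for the acquirer; the target offers 0 and keeps 100.
Round 4 (the acquirer proposes): the target can get 100 next round, worth 0.45 × 100 = 45 now; the acquirer offers that and keeps 55.
Round 3 (the target proposes): the acquirer can get 55 next round, worth 0.84 × 55 = 46.2 now, so the target offers 46.2, keeping 53.8.
Round 2 (the acquirer proposes): the target can get 53.8 next round, worth 0.45 × 53.8 = 24.21 now. The acquirer offers 24.21 and keeps 100 − 24.21 = 75.79.
Round 1 (the target proposes): the acquirer can get 75.79 next round, worth 0.84 × 75.79 = 63.6636 now, so the target offers 63.6636, keeping 36.3364.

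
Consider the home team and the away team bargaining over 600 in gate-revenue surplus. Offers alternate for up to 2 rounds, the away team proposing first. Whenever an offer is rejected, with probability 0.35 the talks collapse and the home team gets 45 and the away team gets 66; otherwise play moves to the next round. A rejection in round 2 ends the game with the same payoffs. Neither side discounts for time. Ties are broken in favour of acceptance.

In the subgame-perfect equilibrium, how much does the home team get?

By backward induction:
Round 2 (the home team proposes): the away team gets 66 if talks fail, so the home team offers 66 and keeps 534.
Round 1 (the away team proposes): rejecting gives the home team an expected 0.65 × 534 + 0.35 × 45 = 362.85; the away team offers that and keeps 237.15.

362.85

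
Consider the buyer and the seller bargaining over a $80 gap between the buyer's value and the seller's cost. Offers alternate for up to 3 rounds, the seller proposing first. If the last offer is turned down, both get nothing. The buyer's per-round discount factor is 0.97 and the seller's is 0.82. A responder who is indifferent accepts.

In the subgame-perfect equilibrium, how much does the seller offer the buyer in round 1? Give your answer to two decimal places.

Round 3 (the seller proposes): the buyer will accept anything ≥ 0, so the seller offers 0 and keeps 80.
Round 2 (the buyer proposes): the seller can get 80 next round, worth 0.82 × 80 = 65.6 now. The buyer offers 65.6 and keeps 80 − 65.6 = 14.4.
Round 1 (the seller proposes): the buyer can get 14.4 next round, worth 0.97 × 14.4 = 13.968 now, so the seller offers 13.968, keeping 66.032.

13.97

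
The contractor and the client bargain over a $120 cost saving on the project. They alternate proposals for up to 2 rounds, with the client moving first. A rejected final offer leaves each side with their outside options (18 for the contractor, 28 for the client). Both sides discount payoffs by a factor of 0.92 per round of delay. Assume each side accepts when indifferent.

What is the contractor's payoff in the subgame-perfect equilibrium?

Solve by backward induction from round 2.
Round 2 (the contractor proposes): the client gets 28 if talks fail, so the contractor offers 28 and keeps 92.
Round 1 (the client proposes): the contractor can get 92 next round, worth 0.92 × 92 = 84.64 now; the client offers that and keeps 35.36.

84.64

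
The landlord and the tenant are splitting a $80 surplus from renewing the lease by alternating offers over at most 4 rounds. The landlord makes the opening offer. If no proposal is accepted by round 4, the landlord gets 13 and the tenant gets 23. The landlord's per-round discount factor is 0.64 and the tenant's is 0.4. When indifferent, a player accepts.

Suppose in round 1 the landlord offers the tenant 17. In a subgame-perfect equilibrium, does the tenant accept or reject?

Round 4 (the tenant proposes): the landlord gets 13 if talks fail, so the tenant offers 13 and keeps 67.
Round 3 (the landlord proposes): the tenant can get 67 next round, worth 0.4 × 67 = 26.8 now, so the landlord offers 26.8, keeping 53.2.
Round 2 (the tenant proposes): the landlord can get 53.2 next round, worth 0.64 × 53.2 = 34.048 now. The tenant offers 34.048 and keeps 80 − 34.048 = 45.952.
So by rejecting in round 1, the tenant gets 45.952 next round, worth 0.4 × 45.952 = 18.3808 now.
Offer 17 < 18.3808, so the tenant rejects.

Reject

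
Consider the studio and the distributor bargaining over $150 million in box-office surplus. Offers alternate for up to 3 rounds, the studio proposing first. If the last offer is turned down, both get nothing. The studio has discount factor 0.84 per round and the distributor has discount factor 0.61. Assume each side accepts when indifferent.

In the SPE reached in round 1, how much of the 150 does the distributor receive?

Solve by backward induction from round 3.
Round 3 (the studio proposes): the distributor will accept anything ≥ 0, so the studio offers 0 and keeps 150.
Round 2 (the distributor proposes): the studio can get 150 next round, worth 0.84 × 150 = 126 now, so the distributor offers 126, keeping 24.
Round 1 (the studio proposes): the distributor can get 24 next round, worth 0.61 × 24 = 14.64 now, so the studio offers 14.64, keeping 135.36.

14.64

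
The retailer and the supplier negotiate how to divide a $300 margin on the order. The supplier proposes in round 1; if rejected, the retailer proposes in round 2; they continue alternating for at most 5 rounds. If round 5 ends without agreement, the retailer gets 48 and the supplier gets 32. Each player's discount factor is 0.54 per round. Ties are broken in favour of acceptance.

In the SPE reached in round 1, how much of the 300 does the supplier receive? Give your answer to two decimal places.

199.67

Solve by backward induction from round 5.
Round 5 (the supplier proposes): the retailer gets 48 if talks fail, so the supplier offers 48 and keeps 252.
Round 4 (the retailer proposes): the supplier can get 252 next round, worth 0.54 × 252 = 136.08 now. The retailer offers 136.08 and keeps 300 − 136.08 = 163.92.
Round 3 (the supplier proposes): the retailer can get 163.92 next round, worth 0.54 × 163.92 = 88.5168 now; the supplier offers that and keeps 211.4832.
Round 2 (the retailer proposes): the supplier can get 211.4832 next round, worth 0.54 × 211.4832 = 114.200928 now. The retailer offers 114.200928 and keeps 300 − 114.200928 = 185.799072.
Round 1 (the supplier proposes): the retailer can get 185.799072 next round, worth 0.54 × 185.799072 = 100.33149888 now; the supplier offers that and keeps 199.66850112.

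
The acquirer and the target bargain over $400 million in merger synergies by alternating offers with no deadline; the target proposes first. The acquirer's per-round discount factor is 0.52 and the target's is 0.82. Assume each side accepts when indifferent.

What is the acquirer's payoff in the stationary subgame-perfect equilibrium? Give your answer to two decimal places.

65.27

In a stationary SPE each proposer offers the other exactly their discounted continuation value.
If the target keeps x when proposing and the acquirer keeps y when proposing, then x = 400 − 0.52y and y = 400 − 0.82x.
Solving: x = 400(1 − 0.52) / (1 − 0.82·0.52) = 192 / 0.5736 ≈ 334.7280.
The acquirer gets 400 − 334.7280 ≈ 65.2720.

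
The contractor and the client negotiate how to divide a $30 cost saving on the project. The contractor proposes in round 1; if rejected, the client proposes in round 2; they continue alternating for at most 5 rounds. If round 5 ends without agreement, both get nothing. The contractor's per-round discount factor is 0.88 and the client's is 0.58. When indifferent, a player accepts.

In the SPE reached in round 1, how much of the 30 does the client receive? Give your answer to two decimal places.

Work backward from the last round.
Round 5 (the contractor proposes): rejection yields 0 for the client; the contractor offers 0 and keeps 30.
Round 4 (the client proposes): the contractor can get 30 next round, worth 0.88 × 30 = 26.4 now. The client offers 26.4 and keeps 30 − 26.4 = 3.6.
Round 3 (the contractor proposes): the client can get 3.6 next round, worth 0.58 × 3.6 = 2.088 now. The contractor offers 2.088 and keeps 30 − 2.088 = 27.912.
Round 2 (the client proposes): the contractor can get 27.912 next round, worth 0.88 × 27.912 = 24.56256 now; the client offers that and keeps 5.43744.
Round 1 (the contractor proposes): the client can get 5.43744 next round, worth 0.58 × 5.43744 = 3.1537152 now; the contractor offers that and keeps 26.8462848.

3.15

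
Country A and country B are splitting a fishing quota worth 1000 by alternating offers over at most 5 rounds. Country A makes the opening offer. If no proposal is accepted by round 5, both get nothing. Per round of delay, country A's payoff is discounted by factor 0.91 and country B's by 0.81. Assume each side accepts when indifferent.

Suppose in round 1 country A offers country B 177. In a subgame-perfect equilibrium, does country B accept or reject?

Accept

Work out country B's continuation value if the offer is rejected.
Round 5 (country A proposes): rejection yields 0 for country B; country A offers 0 and keeps 1000.
Round 4 (country B proposes): country A can get 1000 next round, worth 0.91 × 1000 = 910 now, so country B offers 910, keeping 90.
Round 3 (country A proposes): country B can get 90 next round, worth 0.81 × 90 = 72.9 now. Country A offers 72.9 and keeps 1000 − 72.9 = 927.1.
Round 2 (country B proposes): country A can get 927.1 next round, worth 0.91 × 927.1 = 843.661 now. Country B offers 843.661 and keeps 1000 − 843.661 = 156.339.
So by rejecting in round 1, country B gets 156.339 next round, worth 0.81 × 156.339 = 126.63459 now.
Offer 177 ≥ 126.63459, so country B accepts.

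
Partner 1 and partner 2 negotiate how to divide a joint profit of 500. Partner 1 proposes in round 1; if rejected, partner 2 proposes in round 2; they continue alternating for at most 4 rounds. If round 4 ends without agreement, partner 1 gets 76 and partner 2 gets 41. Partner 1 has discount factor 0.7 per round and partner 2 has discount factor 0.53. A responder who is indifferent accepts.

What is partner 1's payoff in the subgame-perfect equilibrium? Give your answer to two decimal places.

Work backward from the last round.
Round 4 (partner 2 proposes): partner 1 gets 76 if talks fail, so partner 2 offers 76 and keeps 424.
Round 3 (partner 1 proposes): partner 2 can get 424 next round, worth 0.53 × 424 = 224.72 now; partner 1 offers that and keeps 275.28.
Round 2 (partner 2 proposes): partner 1 can get 275.28 next round, worth 0.7 × 275.28 = 192.696 now; partner 2 offers that and keeps 307.304.
Round 1 (partner 1 proposes): partner 2 can get 307.304 next round, worth 0.53 × 307.304 = 162.87112 now. Partner 1 offers 162.87112 and keeps 500 − 162.87112 = 337.12888.

337.13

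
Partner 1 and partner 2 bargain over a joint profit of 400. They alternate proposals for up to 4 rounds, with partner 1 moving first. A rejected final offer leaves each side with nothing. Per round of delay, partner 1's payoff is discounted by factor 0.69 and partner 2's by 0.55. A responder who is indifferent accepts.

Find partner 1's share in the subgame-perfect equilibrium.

Round 4 (partner 2 proposes): partner 1 will accept anything ≥ 0, so partner 2 offers 0 and keeps 400.
Round 3 (partner 1 proposes): partner 2 can get 400 next round, worth 0.55 × 400 = 220 now, so partner 1 offers 220, keeping 180.
Round 2 (partner 2 proposes): partner 1 can get 180 next round, worth 0.69 × 180 = 124.2 now, so partner 2 offers 124.2, keeping 275.8.
Round 1 (partner 1 proposes): partner 2 can get 275.8 next round, worth 0.55 × 275.8 = 151.69 now, so partner 1 offers 151.69, keeping 248.31.

248.31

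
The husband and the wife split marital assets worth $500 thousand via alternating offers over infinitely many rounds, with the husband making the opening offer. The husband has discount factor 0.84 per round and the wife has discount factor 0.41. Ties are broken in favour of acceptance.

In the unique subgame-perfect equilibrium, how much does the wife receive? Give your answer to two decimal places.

50.03

When the husband proposes, the wife accepts any offer worth at least 0.41 times what the wife would get by proposing next round; and vice versa.
This gives x = 500 − 0.41y and y = 500 − 0.84x, where x and y are each side's share when it proposes.
Hence (1 − 0.41·0.84)x = 500(1 − 0.41), i.e. 0.6556·x = 295.
x ≈ 449.9695; the wife's share is 500 − x ≈ 50.0305.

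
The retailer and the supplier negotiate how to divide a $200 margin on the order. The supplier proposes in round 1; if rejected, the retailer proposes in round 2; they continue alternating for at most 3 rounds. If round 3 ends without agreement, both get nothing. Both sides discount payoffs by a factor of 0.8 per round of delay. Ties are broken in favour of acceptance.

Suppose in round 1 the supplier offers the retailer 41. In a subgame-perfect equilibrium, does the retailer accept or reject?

Accept

Work out the retailer's continuation value if the offer is rejected.
Round 3 (the supplier proposes): the retailer will accept anything ≥ 0, so the supplier offers 0 and keeps 200.
Round 2 (the retailer proposes): the supplier can get 200 next round, worth 0.8 × 200 = 160 now. The retailer offers 160 and keeps 200 − 160 = 40.
So by rejecting in round 1, the retailer gets 40 next round, worth 0.8 × 40 = 32 now.
Offer 41 ≥ 32, so the retailer accepts.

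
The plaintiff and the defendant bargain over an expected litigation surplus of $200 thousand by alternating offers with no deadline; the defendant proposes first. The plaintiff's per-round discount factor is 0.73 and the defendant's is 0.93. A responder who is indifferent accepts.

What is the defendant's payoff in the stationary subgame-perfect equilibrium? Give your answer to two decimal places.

Let x be the defendant's share when the defendant proposes and y be the plaintiff's share when the plaintiff proposes.
The plaintiff accepts iff offered ≥ 0.73·y, so x = 200 − 0.73y. Symmetrically y = 200 − 0.93x.
Substituting: x = 200 − 0.73(200 − 0.93x), giving x(1 − 0.93·0.73) = 200(1 − 0.73).
So x = 200 × 0.27 / 0.3211 ≈ 168.1719, and the plaintiff receives 200 − x ≈ 31.8281.

168.17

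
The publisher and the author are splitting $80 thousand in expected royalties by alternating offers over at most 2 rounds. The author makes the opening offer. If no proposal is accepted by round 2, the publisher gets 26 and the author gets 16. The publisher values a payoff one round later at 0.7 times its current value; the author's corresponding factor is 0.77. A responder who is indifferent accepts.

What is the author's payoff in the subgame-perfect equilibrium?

35.2

Round 2 (the publisher proposes): the author gets 16 if talks fail, so the publisher offers 16 and keeps 64.
Round 1 (the author proposes): the publisher can get 64 next round, worth 0.7 × 64 = 44.8 now; the author offers that and keeps 35.2.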